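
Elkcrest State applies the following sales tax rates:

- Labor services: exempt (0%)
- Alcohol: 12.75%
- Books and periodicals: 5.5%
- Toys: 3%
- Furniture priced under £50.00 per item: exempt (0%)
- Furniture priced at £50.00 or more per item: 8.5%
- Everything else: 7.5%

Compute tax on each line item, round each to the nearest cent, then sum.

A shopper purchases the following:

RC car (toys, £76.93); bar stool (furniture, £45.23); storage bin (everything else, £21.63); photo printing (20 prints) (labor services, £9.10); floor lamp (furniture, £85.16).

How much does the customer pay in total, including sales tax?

RC car £76.93: toys → 3% → £2.31
Bar stool £45.23: furniture, under £50.00 → 0% → £0.00
Storage bin £21.63: everything else → 7.5% → £1.62
Photo printing (20 prints) £9.10: labor services → 0% → £0.00
Floor lamp £85.16: furniture, £50.00 or more → 8.5% → £7.24
Subtotal = £238.05; tax = £11.17; total due = £249.22

£249.22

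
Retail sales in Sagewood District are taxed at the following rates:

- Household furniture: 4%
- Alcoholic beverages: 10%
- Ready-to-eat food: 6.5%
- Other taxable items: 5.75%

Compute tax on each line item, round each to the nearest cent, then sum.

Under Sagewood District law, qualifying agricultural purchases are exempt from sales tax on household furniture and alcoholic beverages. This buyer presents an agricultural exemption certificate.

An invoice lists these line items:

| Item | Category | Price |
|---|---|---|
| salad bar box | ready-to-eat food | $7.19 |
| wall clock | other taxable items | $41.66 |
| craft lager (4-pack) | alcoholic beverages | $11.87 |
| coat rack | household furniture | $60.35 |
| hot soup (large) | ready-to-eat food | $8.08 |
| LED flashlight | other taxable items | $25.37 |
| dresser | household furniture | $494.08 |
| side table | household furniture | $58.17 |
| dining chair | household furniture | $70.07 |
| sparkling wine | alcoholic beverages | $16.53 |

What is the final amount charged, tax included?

Salad bar box $7.19: ready-to-eat food → 6.5% → $0.47
Wall clock $41.66: other taxable items → 5.75% → $2.40
Craft lager (4-pack) $11.87: alcoholic beverages, buyer-exempt → 0% → $0.00
Coat rack $60.35: household furniture, buyer-exempt → 0% → $0.00
Hot soup (large) $8.08: ready-to-eat food → 6.5% → $0.53
LED flashlight $25.37: other taxable items → 5.75% → $1.46
Dresser $494.08: household furniture, buyer-exempt → 0% → $0.00
Side table $58.17: household furniture, buyer-exempt → 0% → $0.00
Dining chair $70.07: household furniture, buyer-exempt → 0% → $0.00
Sparkling wine $16.53: alcoholic beverages, buyer-exempt → 0% → $0.00
Subtotal = $793.37; tax = $4.86; total due = $798.23

$798.23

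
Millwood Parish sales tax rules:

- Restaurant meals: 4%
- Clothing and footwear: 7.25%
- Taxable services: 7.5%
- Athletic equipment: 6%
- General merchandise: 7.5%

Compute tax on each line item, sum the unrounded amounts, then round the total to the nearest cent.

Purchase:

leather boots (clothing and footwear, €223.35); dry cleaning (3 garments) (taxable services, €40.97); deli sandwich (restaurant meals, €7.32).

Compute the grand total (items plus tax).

Leather boots €223.35: clothing and footwear → 7.25% → €16.192875
Dry cleaning (3 garments) €40.97: taxable services → 7.5% → €3.07275
Deli sandwich €7.32: restaurant meals → 4% → €0.2928
Subtotal = €271.64; unrounded tax = €19.558425 → €19.56; total due = €291.20

€291.20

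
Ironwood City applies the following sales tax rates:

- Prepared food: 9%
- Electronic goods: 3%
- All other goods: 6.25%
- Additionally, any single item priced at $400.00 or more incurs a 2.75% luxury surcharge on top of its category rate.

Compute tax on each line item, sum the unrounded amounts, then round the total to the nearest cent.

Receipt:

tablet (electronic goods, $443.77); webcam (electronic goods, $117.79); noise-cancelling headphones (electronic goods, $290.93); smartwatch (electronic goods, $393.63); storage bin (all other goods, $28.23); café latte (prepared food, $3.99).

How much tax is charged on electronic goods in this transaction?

Tablet $443.77: electronic goods → 3% + 2.75% surcharge = 5.75% → $25.516775
Webcam $117.79: electronic goods → 3% → $3.5337
Noise-cancelling headphones $290.93: electronic goods → 3% → $8.7279
Smartwatch $393.63: electronic goods → 3% → $11.8089
Tax on electronic goods: unrounded sum = $49.587275 → $49.59

$49.59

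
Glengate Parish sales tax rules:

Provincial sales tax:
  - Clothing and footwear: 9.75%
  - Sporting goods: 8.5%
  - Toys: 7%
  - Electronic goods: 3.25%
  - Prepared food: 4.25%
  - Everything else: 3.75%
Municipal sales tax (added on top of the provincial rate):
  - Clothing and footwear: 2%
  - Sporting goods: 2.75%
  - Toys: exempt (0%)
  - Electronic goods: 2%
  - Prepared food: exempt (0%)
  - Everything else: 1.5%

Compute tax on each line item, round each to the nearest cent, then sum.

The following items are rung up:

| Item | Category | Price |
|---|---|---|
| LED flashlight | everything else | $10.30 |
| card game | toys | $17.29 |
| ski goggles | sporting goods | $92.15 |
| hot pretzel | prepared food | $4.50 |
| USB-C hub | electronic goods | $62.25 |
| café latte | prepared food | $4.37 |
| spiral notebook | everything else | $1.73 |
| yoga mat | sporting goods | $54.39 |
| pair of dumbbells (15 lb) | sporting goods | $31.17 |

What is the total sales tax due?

LED flashlight $10.30: everything else → 3.75% + 1.5% municipal = 5.25% → $0.54
Card game $17.29: toys → 7% + 0% municipal = 7% → $1.21
Ski goggles $92.15: sporting goods → 8.5% + 2.75% municipal = 11.25% → $10.37
Hot pretzel $4.50: prepared food → 4.25% + 0% municipal = 4.25% → $0.19
USB-C hub $62.25: electronic goods → 3.25% + 2% municipal = 5.25% → $3.27
Café latte $4.37: prepared food → 4.25% + 0% municipal = 4.25% → $0.19
Spiral notebook $1.73: everything else → 3.75% + 1.5% municipal = 5.25% → $0.09
Yoga mat $54.39: sporting goods → 8.5% + 2.75% municipal = 11.25% → $6.12
Pair of dumbbells (15 lb) $31.17: sporting goods → 8.5% + 2.75% municipal = 11.25% → $3.51
Total tax = $0.54 + $1.21 + $10.37 + $0.19 + $3.27 + $0.19 + $0.09 + $6.12 + $3.51 = $25.49

$25.49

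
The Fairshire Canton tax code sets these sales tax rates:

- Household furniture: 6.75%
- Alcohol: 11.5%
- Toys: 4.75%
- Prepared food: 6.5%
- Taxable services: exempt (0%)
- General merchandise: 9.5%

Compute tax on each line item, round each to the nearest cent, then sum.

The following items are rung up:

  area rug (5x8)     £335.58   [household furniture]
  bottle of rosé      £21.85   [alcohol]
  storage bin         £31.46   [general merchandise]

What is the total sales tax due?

Area rug (5x8) £335.58: household furniture → 6.75% → £22.65
Bottle of rosé £21.85: alcohol → 11.5% → £2.51
Storage bin £31.46: general merchandise → 9.5% → £2.99
Total tax = £22.65 + £2.51 + £2.99 = £28.15

£28.15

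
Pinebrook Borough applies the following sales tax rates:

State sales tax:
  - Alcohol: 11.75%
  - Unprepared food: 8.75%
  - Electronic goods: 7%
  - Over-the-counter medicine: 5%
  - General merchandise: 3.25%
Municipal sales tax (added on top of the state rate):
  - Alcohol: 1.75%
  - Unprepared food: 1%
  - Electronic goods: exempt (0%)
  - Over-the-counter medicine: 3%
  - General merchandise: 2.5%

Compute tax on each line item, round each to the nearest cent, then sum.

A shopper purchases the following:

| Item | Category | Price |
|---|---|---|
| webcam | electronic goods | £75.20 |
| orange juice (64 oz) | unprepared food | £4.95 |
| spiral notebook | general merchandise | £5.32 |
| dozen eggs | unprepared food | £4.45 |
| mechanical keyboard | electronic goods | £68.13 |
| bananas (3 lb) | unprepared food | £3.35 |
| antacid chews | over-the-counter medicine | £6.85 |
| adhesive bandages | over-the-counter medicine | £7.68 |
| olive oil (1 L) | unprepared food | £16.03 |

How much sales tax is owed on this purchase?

£14.30

Webcam £75.20: electronic goods → 7% + 0% municipal = 7% → £5.26
Orange juice (64 oz) £4.95: unprepared food → 8.75% + 1% municipal = 9.75% → £0.48
Spiral notebook £5.32: general merchandise → 3.25% + 2.5% municipal = 5.75% → £0.31
Dozen eggs £4.45: unprepared food → 8.75% + 1% municipal = 9.75% → £0.43
Mechanical keyboard £68.13: electronic goods → 7% + 0% municipal = 7% → £4.77
Bananas (3 lb) £3.35: unprepared food → 8.75% + 1% municipal = 9.75% → £0.33
Antacid chews £6.85: over-the-counter medicine → 5% + 3% municipal = 8% → £0.55
Adhesive bandages £7.68: over-the-counter medicine → 5% + 3% municipal = 8% → £0.61
Olive oil (1 L) £16.03: unprepared food → 8.75% + 1% municipal = 9.75% → £1.56
Total tax = £5.26 + £0.48 + £0.31 + £0.43 + £4.77 + £0.33 + £0.55 + £0.61 + £1.56 = £14.30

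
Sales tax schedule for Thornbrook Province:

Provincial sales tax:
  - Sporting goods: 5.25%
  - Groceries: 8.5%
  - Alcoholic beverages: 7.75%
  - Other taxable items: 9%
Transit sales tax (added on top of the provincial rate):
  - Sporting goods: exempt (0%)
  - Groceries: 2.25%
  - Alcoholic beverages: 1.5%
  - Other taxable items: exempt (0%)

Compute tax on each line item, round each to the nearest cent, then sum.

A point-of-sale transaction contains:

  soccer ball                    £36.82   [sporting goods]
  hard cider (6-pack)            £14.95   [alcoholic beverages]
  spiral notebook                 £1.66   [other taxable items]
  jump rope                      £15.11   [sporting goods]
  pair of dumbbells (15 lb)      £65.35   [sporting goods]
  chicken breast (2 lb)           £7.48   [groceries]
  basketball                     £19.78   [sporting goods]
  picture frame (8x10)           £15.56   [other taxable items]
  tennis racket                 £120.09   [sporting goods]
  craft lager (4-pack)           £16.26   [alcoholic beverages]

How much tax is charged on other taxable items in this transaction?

£1.55

Spiral notebook £1.66: other taxable items → 9% + 0% transit = 9% → £0.15
Picture frame (8x10) £15.56: other taxable items → 9% + 0% transit = 9% → £1.40
Tax on other taxable items = £0.15 + £1.40 = £1.55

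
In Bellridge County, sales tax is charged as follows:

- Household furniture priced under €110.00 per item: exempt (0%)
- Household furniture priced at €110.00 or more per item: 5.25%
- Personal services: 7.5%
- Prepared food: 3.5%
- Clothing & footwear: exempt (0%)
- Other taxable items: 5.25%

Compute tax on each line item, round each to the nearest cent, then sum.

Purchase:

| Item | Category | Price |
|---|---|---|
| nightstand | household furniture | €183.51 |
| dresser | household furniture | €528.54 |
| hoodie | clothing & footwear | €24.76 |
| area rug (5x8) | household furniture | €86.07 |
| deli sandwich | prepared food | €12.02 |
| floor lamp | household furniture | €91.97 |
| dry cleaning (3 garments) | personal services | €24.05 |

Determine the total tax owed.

Nightstand €183.51: household furniture, €110.00 or more → 5.25% → €9.63
Dresser €528.54: household furniture, €110.00 or more → 5.25% → €27.75
Hoodie €24.76: clothing & footwear → 0% → €0.00
Area rug (5x8) €86.07: household furniture, under €110.00 → 0% → €0.00
Deli sandwich €12.02: prepared food → 3.5% → €0.42
Floor lamp €91.97: household furniture, under €110.00 → 0% → €0.00
Dry cleaning (3 garments) €24.05: personal services → 7.5% → €1.80
Total tax = €9.63 + €27.75 + €0.42 + €1.80 = €39.60

€39.60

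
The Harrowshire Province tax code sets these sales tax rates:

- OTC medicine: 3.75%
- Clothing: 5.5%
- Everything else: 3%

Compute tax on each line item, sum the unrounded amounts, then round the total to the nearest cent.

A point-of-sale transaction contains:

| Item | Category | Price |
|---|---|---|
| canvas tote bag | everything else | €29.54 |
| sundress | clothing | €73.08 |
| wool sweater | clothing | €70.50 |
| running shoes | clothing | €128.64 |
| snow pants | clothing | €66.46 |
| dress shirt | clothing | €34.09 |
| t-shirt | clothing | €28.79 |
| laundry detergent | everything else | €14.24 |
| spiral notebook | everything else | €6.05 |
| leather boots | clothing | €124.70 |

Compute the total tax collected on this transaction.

Canvas tote bag €29.54: everything else → 3% → €0.8862
Sundress €73.08: clothing → 5.5% → €4.0194
Wool sweater €70.50: clothing → 5.5% → €3.8775
Running shoes €128.64: clothing → 5.5% → €7.0752
Snow pants €66.46: clothing → 5.5% → €3.6553
Dress shirt €34.09: clothing → 5.5% → €1.87495
T-shirt €28.79: clothing → 5.5% → €1.58345
Laundry detergent €14.24: everything else → 3% → €0.4272
Spiral notebook €6.05: everything else → 3% → €0.1815
Leather boots €124.70: clothing → 5.5% → €6.8585
Unrounded tax sum = €30.4392 → €30.44

€30.44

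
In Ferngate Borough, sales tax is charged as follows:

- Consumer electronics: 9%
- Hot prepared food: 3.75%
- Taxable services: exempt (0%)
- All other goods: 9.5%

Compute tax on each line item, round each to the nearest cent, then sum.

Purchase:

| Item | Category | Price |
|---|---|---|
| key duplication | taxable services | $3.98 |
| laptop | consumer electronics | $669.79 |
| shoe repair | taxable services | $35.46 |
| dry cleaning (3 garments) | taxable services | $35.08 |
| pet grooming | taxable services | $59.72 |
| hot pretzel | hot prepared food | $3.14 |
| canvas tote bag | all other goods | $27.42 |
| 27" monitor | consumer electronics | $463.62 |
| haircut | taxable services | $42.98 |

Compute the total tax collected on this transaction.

Key duplication $3.98: taxable services → 0% → $0.00
Laptop $669.79: consumer electronics → 9% → $60.28
Shoe repair $35.46: taxable services → 0% → $0.00
Dry cleaning (3 garments) $35.08: taxable services → 0% → $0.00
Pet grooming $59.72: taxable services → 0% → $0.00
Hot pretzel $3.14: hot prepared food → 3.75% → $0.12
Canvas tote bag $27.42: all other goods → 9.5% → $2.60
27" monitor $463.62: consumer electronics → 9% → $41.73
Haircut $42.98: taxable services → 0% → $0.00
Total tax = $60.28 + $0.12 + $2.60 + $41.73 = $104.73

$104.73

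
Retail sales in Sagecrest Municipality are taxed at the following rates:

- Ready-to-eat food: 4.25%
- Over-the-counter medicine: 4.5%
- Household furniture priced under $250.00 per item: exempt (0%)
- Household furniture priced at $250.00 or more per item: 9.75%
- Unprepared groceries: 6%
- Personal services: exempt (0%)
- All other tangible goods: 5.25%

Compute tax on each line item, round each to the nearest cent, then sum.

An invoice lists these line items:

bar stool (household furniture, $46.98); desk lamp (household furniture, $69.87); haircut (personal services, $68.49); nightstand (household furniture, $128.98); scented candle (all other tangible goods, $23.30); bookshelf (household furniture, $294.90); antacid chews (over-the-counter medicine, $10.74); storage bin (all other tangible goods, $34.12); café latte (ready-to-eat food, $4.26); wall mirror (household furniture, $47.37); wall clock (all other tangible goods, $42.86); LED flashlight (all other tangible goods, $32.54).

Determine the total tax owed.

Bar stool $46.98: household furniture, under $250.00 → 0% → $0.00
Desk lamp $69.87: household furniture, under $250.00 → 0% → $0.00
Haircut $68.49: personal services → 0% → $0.00
Nightstand $128.98: household furniture, under $250.00 → 0% → $0.00
Scented candle $23.30: all other tangible goods → 5.25% → $1.22
Bookshelf $294.90: household furniture, $250.00 or more → 9.75% → $28.75
Antacid chews $10.74: over-the-counter medicine → 4.5% → $0.48
Storage bin $34.12: all other tangible goods → 5.25% → $1.79
Café latte $4.26: ready-to-eat food → 4.25% → $0.18
Wall mirror $47.37: household furniture, under $250.00 → 0% → $0.00
Wall clock $42.86: all other tangible goods → 5.25% → $2.25
LED flashlight $32.54: all other tangible goods → 5.25% → $1.71
Total tax = $1.22 + $28.75 + $0.48 + $1.79 + $0.18 + $2.25 + $1.71 = $36.38

$36.38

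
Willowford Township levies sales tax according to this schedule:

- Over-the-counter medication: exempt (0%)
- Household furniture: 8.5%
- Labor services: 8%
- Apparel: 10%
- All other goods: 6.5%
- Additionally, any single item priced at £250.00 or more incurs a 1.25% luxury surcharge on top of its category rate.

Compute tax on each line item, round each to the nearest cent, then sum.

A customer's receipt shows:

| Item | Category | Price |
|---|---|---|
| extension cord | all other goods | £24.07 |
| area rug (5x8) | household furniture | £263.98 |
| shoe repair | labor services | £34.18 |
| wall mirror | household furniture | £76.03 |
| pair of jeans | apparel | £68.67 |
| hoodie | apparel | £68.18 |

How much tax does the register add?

£50.18

Extension cord £24.07: all other goods → 6.5% → £1.56
Area rug (5x8) £263.98: household furniture → 8.5% + 1.25% surcharge = 9.75% → £25.74
Shoe repair £34.18: labor services → 8% → £2.73
Wall mirror £76.03: household furniture → 8.5% → £6.46
Pair of jeans £68.67: apparel → 10% → £6.87
Hoodie £68.18: apparel → 10% → £6.82
Total tax = £1.56 + £25.74 + £2.73 + £6.46 + £6.87 + £6.82 = £50.18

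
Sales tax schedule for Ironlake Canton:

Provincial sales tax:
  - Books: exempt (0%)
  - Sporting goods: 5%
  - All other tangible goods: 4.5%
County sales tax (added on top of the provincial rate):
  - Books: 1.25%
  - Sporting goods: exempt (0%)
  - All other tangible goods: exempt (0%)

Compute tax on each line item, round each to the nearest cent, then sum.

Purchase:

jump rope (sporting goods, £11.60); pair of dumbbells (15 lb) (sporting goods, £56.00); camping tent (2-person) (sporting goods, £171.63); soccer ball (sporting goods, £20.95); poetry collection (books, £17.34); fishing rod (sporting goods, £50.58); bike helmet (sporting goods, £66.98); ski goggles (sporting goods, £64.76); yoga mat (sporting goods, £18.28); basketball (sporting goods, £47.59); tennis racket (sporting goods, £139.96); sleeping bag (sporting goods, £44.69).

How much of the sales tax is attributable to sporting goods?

£34.65

Jump rope £11.60: sporting goods → 5% + 0% county = 5% → £0.58
Pair of dumbbells (15 lb) £56.00: sporting goods → 5% + 0% county = 5% → £2.80
Camping tent (2-person) £171.63: sporting goods → 5% + 0% county = 5% → £8.58
Soccer ball £20.95: sporting goods → 5% + 0% county = 5% → £1.05
Fishing rod £50.58: sporting goods → 5% + 0% county = 5% → £2.53
Bike helmet £66.98: sporting goods → 5% + 0% county = 5% → £3.35
Ski goggles £64.76: sporting goods → 5% + 0% county = 5% → £3.24
Yoga mat £18.28: sporting goods → 5% + 0% county = 5% → £0.91
Basketball £47.59: sporting goods → 5% + 0% county = 5% → £2.38
Tennis racket £139.96: sporting goods → 5% + 0% county = 5% → £7.00
Sleeping bag £44.69: sporting goods → 5% + 0% county = 5% → £2.23
Tax on sporting goods = £0.58 + £2.80 + £8.58 + £1.05 + £2.53 + £3.35 + £3.24 + £0.91 + £2.38 + £7.00 + £2.23 = £34.65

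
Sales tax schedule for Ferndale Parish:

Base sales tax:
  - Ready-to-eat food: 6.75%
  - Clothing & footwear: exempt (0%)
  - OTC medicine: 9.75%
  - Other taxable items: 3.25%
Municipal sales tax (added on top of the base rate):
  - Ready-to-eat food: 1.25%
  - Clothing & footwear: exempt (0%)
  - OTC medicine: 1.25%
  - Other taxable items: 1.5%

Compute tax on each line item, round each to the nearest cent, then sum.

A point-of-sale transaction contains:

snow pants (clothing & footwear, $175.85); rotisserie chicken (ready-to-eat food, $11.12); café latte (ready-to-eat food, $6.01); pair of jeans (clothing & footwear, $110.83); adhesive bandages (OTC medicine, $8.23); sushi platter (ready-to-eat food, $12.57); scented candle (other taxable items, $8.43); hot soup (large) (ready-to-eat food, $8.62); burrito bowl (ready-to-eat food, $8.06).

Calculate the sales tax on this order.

$5.02

Snow pants $175.85: clothing & footwear → 0% + 0% municipal = 0% → $0.00
Rotisserie chicken $11.12: ready-to-eat food → 6.75% + 1.25% municipal = 8% → $0.89
Café latte $6.01: ready-to-eat food → 6.75% + 1.25% municipal = 8% → $0.48
Pair of jeans $110.83: clothing & footwear → 0% + 0% municipal = 0% → $0.00
Adhesive bandages $8.23: OTC medicine → 9.75% + 1.25% municipal = 11% → $0.91
Sushi platter $12.57: ready-to-eat food → 6.75% + 1.25% municipal = 8% → $1.01
Scented candle $8.43: other taxable items → 3.25% + 1.5% municipal = 4.75% → $0.40
Hot soup (large) $8.62: ready-to-eat food → 6.75% + 1.25% municipal = 8% → $0.69
Burrito bowl $8.06: ready-to-eat food → 6.75% + 1.25% municipal = 8% → $0.64
Total tax = $0.89 + $0.48 + $0.91 + $1.01 + $0.40 + $0.69 + $0.64 = $5.02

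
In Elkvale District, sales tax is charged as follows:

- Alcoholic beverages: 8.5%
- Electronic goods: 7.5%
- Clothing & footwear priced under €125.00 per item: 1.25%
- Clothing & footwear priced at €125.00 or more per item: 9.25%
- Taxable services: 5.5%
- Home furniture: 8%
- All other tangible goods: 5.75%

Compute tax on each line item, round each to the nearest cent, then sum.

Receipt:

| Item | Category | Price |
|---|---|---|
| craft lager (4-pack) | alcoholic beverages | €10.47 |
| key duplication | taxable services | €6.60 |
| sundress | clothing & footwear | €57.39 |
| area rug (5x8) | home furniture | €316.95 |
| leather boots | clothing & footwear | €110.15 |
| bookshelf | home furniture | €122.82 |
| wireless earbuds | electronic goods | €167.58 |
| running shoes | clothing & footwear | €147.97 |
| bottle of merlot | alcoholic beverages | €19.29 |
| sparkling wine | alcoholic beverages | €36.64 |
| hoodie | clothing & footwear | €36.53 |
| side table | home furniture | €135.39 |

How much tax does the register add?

€80.84

Craft lager (4-pack) €10.47: alcoholic beverages → 8.5% → €0.89
Key duplication €6.60: taxable services → 5.5% → €0.36
Sundress €57.39: clothing & footwear, under €125.00 → 1.25% → €0.72
Area rug (5x8) €316.95: home furniture → 8% → €25.36
Leather boots €110.15: clothing & footwear, under €125.00 → 1.25% → €1.38
Bookshelf €122.82: home furniture → 8% → €9.83
Wireless earbuds €167.58: electronic goods → 7.5% → €12.57
Running shoes €147.97: clothing & footwear, €125.00 or more → 9.25% → €13.69
Bottle of merlot €19.29: alcoholic beverages → 8.5% → €1.64
Sparkling wine €36.64: alcoholic beverages → 8.5% → €3.11
Hoodie €36.53: clothing & footwear, under €125.00 → 1.25% → €0.46
Side table €135.39: home furniture → 8% → €10.83
Total tax = €0.89 + €0.36 + €0.72 + €25.36 + €1.38 + €9.83 + €12.57 + €13.69 + €1.64 + €3.11 + €0.46 + €10.83 = €80.84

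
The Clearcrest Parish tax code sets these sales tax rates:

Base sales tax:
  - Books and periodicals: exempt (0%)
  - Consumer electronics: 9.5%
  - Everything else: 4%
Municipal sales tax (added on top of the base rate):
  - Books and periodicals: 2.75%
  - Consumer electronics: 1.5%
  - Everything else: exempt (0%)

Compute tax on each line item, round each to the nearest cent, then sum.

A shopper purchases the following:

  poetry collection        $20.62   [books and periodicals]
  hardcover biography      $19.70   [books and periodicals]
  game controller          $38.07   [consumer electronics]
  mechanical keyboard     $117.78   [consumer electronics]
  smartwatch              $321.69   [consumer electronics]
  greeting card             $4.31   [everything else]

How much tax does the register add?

$53.82

Poetry collection $20.62: books and periodicals → 0% + 2.75% municipal = 2.75% → $0.57
Hardcover biography $19.70: books and periodicals → 0% + 2.75% municipal = 2.75% → $0.54
Game controller $38.07: consumer electronics → 9.5% + 1.5% municipal = 11% → $4.19
Mechanical keyboard $117.78: consumer electronics → 9.5% + 1.5% municipal = 11% → $12.96
Smartwatch $321.69: consumer electronics → 9.5% + 1.5% municipal = 11% → $35.39
Greeting card $4.31: everything else → 4% + 0% municipal = 4% → $0.17
Total tax = $0.57 + $0.54 + $4.19 + $12.96 + $35.39 + $0.17 = $53.82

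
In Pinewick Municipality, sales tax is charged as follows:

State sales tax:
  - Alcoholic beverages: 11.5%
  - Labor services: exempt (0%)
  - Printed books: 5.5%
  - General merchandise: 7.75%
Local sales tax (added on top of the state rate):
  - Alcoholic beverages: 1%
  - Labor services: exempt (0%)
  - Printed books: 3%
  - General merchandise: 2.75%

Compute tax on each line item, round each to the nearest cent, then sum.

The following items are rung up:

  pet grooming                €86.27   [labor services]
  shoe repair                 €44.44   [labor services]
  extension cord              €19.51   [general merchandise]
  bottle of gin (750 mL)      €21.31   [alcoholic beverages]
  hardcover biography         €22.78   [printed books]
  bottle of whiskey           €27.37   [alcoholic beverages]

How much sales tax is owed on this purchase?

Pet grooming €86.27: labor services → 0% + 0% local = 0% → €0.00
Shoe repair €44.44: labor services → 0% + 0% local = 0% → €0.00
Extension cord €19.51: general merchandise → 7.75% + 2.75% local = 10.5% → €2.05
Bottle of gin (750 mL) €21.31: alcoholic beverages → 11.5% + 1% local = 12.5% → €2.66
Hardcover biography €22.78: printed books → 5.5% + 3% local = 8.5% → €1.94
Bottle of whiskey €27.37: alcoholic beverages → 11.5% + 1% local = 12.5% → €3.42
Total tax = €2.05 + €2.66 + €1.94 + €3.42 = €10.07

€10.07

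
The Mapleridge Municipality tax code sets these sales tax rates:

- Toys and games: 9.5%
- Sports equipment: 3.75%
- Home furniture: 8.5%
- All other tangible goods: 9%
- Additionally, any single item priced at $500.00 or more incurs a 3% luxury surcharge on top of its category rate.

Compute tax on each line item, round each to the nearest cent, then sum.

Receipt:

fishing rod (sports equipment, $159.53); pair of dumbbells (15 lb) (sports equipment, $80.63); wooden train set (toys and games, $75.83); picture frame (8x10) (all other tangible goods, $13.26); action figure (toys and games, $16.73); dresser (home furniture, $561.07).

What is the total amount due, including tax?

$990.55

Fishing rod $159.53: sports equipment → 3.75% → $5.98
Pair of dumbbells (15 lb) $80.63: sports equipment → 3.75% → $3.02
Wooden train set $75.83: toys and games → 9.5% → $7.20
Picture frame (8x10) $13.26: all other tangible goods → 9% → $1.19
Action figure $16.73: toys and games → 9.5% → $1.59
Dresser $561.07: home furniture → 8.5% + 3% surcharge = 11.5% → $64.52
Subtotal = $907.05; tax = $83.50; total due = $990.55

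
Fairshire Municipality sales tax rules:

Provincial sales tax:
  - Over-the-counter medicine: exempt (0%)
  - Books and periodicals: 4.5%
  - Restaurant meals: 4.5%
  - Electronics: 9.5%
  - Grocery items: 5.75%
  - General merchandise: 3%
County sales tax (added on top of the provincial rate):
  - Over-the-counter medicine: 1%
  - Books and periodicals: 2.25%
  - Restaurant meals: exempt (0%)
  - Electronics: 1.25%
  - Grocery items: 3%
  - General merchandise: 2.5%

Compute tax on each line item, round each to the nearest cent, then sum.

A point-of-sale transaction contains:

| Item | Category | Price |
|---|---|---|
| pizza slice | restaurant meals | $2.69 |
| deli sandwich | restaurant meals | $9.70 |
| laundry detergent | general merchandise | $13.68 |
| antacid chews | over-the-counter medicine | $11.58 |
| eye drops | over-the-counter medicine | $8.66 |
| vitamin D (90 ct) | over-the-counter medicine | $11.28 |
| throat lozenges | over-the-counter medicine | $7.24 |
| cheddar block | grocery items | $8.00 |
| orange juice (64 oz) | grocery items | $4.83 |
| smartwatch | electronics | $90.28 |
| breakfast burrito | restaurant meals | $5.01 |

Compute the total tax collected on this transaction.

$12.76

Pizza slice $2.69: restaurant meals → 4.5% + 0% county = 4.5% → $0.12
Deli sandwich $9.70: restaurant meals → 4.5% + 0% county = 4.5% → $0.44
Laundry detergent $13.68: general merchandise → 3% + 2.5% county = 5.5% → $0.75
Antacid chews $11.58: over-the-counter medicine → 0% + 1% county = 1% → $0.12
Eye drops $8.66: over-the-counter medicine → 0% + 1% county = 1% → $0.09
Vitamin D (90 ct) $11.28: over-the-counter medicine → 0% + 1% county = 1% → $0.11
Throat lozenges $7.24: over-the-counter medicine → 0% + 1% county = 1% → $0.07
Cheddar block $8.00: grocery items → 5.75% + 3% county = 8.75% → $0.70
Orange juice (64 oz) $4.83: grocery items → 5.75% + 3% county = 8.75% → $0.42
Smartwatch $90.28: electronics → 9.5% + 1.25% county = 10.75% → $9.71
Breakfast burrito $5.01: restaurant meals → 4.5% + 0% county = 4.5% → $0.23
Total tax = $0.12 + $0.44 + $0.75 + $0.12 + $0.09 + $0.11 + $0.07 + $0.70 + $0.42 + $9.71 + $0.23 = $12.76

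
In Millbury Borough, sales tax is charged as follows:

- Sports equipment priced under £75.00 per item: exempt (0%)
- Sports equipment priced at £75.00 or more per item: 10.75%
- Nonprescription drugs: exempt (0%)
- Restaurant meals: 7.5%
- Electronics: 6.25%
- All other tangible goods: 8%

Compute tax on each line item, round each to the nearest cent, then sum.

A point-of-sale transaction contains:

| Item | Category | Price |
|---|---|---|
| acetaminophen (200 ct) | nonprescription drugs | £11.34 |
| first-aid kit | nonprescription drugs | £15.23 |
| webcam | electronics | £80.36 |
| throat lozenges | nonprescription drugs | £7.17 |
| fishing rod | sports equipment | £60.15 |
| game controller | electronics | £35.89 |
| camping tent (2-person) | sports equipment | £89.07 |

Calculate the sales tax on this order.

Acetaminophen (200 ct) £11.34: nonprescription drugs → 0% → £0.00
First-aid kit £15.23: nonprescription drugs → 0% → £0.00
Webcam £80.36: electronics → 6.25% → £5.02
Throat lozenges £7.17: nonprescription drugs → 0% → £0.00
Fishing rod £60.15: sports equipment, under £75.00 → 0% → £0.00
Game controller £35.89: electronics → 6.25% → £2.24
Camping tent (2-person) £89.07: sports equipment, £75.00 or more → 10.75% → £9.58
Total tax = £5.02 + £2.24 + £9.58 = £16.84

£16.84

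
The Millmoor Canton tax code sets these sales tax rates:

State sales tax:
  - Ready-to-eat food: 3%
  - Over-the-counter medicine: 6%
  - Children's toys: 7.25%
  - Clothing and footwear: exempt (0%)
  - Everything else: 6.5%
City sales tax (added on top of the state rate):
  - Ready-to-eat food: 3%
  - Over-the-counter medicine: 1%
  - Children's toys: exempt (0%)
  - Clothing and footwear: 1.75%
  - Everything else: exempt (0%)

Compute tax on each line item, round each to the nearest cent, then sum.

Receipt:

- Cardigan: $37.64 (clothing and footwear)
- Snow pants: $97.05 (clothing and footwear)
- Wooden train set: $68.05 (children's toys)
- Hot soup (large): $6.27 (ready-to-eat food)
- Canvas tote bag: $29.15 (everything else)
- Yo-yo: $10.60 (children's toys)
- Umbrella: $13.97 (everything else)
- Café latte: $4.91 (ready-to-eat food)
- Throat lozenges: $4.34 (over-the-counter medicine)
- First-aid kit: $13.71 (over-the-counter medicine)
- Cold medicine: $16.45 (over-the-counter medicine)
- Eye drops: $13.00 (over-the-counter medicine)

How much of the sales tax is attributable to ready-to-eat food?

Hot soup (large) $6.27: ready-to-eat food → 3% + 3% city = 6% → $0.38
Café latte $4.91: ready-to-eat food → 3% + 3% city = 6% → $0.29
Tax on ready-to-eat food = $0.38 + $0.29 = $0.67

$0.67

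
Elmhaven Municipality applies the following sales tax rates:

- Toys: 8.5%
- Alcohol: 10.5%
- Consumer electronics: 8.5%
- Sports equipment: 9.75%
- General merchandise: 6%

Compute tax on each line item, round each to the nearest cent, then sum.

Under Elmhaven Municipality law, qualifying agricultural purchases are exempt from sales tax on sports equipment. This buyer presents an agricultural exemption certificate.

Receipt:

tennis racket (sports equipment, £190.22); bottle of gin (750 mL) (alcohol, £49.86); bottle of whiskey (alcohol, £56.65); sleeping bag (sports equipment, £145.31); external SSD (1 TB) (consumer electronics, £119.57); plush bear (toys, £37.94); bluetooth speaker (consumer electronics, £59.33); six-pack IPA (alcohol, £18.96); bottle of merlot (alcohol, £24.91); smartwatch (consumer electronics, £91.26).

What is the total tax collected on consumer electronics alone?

£22.96

External SSD (1 TB) £119.57: consumer electronics → 8.5% → £10.16
Bluetooth speaker £59.33: consumer electronics → 8.5% → £5.04
Smartwatch £91.26: consumer electronics → 8.5% → £7.76
Tax on consumer electronics = £10.16 + £5.04 + £7.76 = £22.96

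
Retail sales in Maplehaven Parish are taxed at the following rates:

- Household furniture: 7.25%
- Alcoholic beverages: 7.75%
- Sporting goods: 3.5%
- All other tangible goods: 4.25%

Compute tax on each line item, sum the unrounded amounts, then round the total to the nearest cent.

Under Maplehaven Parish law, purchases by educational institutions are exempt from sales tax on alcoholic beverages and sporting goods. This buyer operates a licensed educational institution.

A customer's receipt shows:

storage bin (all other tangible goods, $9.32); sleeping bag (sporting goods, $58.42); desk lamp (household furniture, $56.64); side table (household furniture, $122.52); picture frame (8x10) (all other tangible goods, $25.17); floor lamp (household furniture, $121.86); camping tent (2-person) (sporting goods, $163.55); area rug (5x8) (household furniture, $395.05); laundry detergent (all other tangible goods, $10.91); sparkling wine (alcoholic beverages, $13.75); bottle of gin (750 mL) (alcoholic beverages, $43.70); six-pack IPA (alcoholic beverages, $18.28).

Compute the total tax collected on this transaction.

Storage bin $9.32: all other tangible goods → 4.25% → $0.3961
Sleeping bag $58.42: sporting goods, buyer-exempt → 0% → $0.00
Desk lamp $56.64: household furniture → 7.25% → $4.1064
Side table $122.52: household furniture → 7.25% → $8.8827
Picture frame (8x10) $25.17: all other tangible goods → 4.25% → $1.069725
Floor lamp $121.86: household furniture → 7.25% → $8.83485
Camping tent (2-person) $163.55: sporting goods, buyer-exempt → 0% → $0.00
Area rug (5x8) $395.05: household furniture → 7.25% → $28.641125
Laundry detergent $10.91: all other tangible goods → 4.25% → $0.463675
Sparkling wine $13.75: alcoholic beverages, buyer-exempt → 0% → $0.00
Bottle of gin (750 mL) $43.70: alcoholic beverages, buyer-exempt → 0% → $0.00
Six-pack IPA $18.28: alcoholic beverages, buyer-exempt → 0% → $0.00
Unrounded tax sum = $52.394575 → $52.39

$52.39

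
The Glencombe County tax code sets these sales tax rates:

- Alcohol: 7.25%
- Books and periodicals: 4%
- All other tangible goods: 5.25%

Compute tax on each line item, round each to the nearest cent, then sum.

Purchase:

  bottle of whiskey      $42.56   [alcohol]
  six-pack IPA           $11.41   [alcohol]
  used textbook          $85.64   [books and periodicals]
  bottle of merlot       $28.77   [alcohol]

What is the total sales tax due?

Bottle of whiskey $42.56: alcohol → 7.25% → $3.09
Six-pack IPA $11.41: alcohol → 7.25% → $0.83
Used textbook $85.64: books and periodicals → 4% → $3.43
Bottle of merlot $28.77: alcohol → 7.25% → $2.09
Total tax = $3.09 + $0.83 + $3.43 + $2.09 = $9.44

$9.44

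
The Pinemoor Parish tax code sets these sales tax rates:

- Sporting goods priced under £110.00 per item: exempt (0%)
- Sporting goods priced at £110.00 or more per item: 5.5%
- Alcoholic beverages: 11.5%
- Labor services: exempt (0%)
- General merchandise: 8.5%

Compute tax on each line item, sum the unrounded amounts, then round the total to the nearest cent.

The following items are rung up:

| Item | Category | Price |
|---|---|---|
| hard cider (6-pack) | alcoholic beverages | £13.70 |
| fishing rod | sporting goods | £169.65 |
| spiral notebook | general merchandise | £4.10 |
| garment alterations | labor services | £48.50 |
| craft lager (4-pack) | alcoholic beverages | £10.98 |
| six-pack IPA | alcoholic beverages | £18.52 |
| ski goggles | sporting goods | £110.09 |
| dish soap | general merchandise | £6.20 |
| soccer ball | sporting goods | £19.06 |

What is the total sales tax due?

Hard cider (6-pack) £13.70: alcoholic beverages → 11.5% → £1.5755
Fishing rod £169.65: sporting goods, £110.00 or more → 5.5% → £9.33075
Spiral notebook £4.10: general merchandise → 8.5% → £0.3485
Garment alterations £48.50: labor services → 0% → £0.00
Craft lager (4-pack) £10.98: alcoholic beverages → 11.5% → £1.2627
Six-pack IPA £18.52: alcoholic beverages → 11.5% → £2.1298
Ski goggles £110.09: sporting goods, £110.00 or more → 5.5% → £6.05495
Dish soap £6.20: general merchandise → 8.5% → £0.527
Soccer ball £19.06: sporting goods, under £110.00 → 0% → £0.00
Unrounded tax sum = £21.2292 → £21.23

£21.23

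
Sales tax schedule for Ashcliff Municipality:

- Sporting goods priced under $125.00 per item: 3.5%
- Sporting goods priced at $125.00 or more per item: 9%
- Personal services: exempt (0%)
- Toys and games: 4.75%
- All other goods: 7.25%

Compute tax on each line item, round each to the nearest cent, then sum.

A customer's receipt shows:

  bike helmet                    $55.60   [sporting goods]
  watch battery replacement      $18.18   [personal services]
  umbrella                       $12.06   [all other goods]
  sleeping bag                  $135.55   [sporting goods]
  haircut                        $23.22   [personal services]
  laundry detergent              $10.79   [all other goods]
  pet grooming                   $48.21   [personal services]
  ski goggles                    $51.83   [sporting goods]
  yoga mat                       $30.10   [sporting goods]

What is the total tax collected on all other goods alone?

$1.65

Umbrella $12.06: all other goods → 7.25% → $0.87
Laundry detergent $10.79: all other goods → 7.25% → $0.78
Tax on all other goods = $0.87 + $0.78 = $1.65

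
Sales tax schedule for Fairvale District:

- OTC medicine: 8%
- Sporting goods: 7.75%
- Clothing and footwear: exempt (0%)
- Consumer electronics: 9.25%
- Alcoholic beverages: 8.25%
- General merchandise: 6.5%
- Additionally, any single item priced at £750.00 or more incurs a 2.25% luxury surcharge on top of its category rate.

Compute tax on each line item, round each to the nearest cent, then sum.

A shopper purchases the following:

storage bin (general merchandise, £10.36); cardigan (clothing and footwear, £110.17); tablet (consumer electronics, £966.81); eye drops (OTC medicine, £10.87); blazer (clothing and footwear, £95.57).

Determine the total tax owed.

Storage bin £10.36: general merchandise → 6.5% → £0.67
Cardigan £110.17: clothing and footwear → 0% → £0.00
Tablet £966.81: consumer electronics → 9.25% + 2.25% surcharge = 11.5% → £111.18
Eye drops £10.87: OTC medicine → 8% → £0.87
Blazer £95.57: clothing and footwear → 0% → £0.00
Total tax = £0.67 + £111.18 + £0.87 = £112.72

£112.72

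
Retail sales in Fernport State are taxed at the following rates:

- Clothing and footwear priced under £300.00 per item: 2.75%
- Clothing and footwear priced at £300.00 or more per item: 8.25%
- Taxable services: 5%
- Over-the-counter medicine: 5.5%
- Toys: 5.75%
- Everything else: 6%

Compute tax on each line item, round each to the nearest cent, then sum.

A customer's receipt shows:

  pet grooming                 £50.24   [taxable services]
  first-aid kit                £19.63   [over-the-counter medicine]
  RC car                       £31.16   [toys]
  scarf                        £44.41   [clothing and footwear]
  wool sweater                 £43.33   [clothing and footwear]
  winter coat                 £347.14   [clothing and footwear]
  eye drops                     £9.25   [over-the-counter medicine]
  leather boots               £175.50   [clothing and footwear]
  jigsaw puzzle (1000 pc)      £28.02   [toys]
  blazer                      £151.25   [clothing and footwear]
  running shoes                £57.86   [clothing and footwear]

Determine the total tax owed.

£49.13

Pet grooming £50.24: taxable services → 5% → £2.51
First-aid kit £19.63: over-the-counter medicine → 5.5% → £1.08
RC car £31.16: toys → 5.75% → £1.79
Scarf £44.41: clothing and footwear, under £300.00 → 2.75% → £1.22
Wool sweater £43.33: clothing and footwear, under £300.00 → 2.75% → £1.19
Winter coat £347.14: clothing and footwear, £300.00 or more → 8.25% → £28.64
Eye drops £9.25: over-the-counter medicine → 5.5% → £0.51
Leather boots £175.50: clothing and footwear, under £300.00 → 2.75% → £4.83
Jigsaw puzzle (1000 pc) £28.02: toys → 5.75% → £1.61
Blazer £151.25: clothing and footwear, under £300.00 → 2.75% → £4.16
Running shoes £57.86: clothing and footwear, under £300.00 → 2.75% → £1.59
Total tax = £2.51 + £1.08 + £1.79 + £1.22 + £1.19 + £28.64 + £0.51 + £4.83 + £1.61 + £4.16 + £1.59 = £49.13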